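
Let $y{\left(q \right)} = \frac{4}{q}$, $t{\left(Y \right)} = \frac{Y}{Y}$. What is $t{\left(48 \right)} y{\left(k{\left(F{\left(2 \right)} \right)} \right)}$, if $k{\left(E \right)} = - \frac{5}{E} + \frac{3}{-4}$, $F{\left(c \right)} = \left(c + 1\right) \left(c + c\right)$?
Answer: $- \frac{24}{7} \approx -3.4286$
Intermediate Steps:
$t{\left(Y \right)} = 1$
$F{\left(c \right)} = 2 c \left(1 + c\right)$ ($F{\left(c \right)} = \left(1 + c\right) 2 c = 2 c \left(1 + c\right)$)
$k{\left(E \right)} = - \frac{3}{4} - \frac{5}{E}$ ($k{\left(E \right)} = - \frac{5}{E} + 3 \left(- \frac{1}{4}\right) = - \frac{5}{E} - \frac{3}{4} = - \frac{3}{4} - \frac{5}{E}$)
$t{\left(48 \right)} y{\left(k{\left(F{\left(2 \right)} \right)} \right)} = 1 \frac{4}{- \frac{3}{4} - \frac{5}{2 \cdot 2 \left(1 + 2\right)}} = 1 \frac{4}{- \frac{3}{4} - \frac{5}{2 \cdot 2 \cdot 3}} = 1 \frac{4}{- \frac{3}{4} - \frac{5}{12}} = 1 \frac{4}{- \frac{7}{6}} = 1 \cdot 4 \left(- \frac{6}{7}\right) = 1 \left(- \frac{24}{7}\right) = - \frac{24}{7}$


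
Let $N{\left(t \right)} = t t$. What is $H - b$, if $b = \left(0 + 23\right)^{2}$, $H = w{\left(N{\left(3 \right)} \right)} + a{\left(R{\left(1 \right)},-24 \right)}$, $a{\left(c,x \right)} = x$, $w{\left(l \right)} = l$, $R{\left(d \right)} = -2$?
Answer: $-544$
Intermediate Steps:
$N{\left(t \right)} = t^{2}$
$H = -15$ ($H = 3^{2} - 24 = 9 - 24 = -15$)
$b = 529$ ($b = 23^{2} = 529$)
$H - b = -15 - 529 = -544$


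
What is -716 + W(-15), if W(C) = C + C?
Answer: -746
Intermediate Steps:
W(C) = 2*C
-716 + W(-15) = -716 + 2*(-15) = -716 - 30 = -746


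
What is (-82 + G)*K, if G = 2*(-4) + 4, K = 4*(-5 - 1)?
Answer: 2064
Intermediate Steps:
K = -24 (K = 4*(-6) = -24)
G = -4 (G = -8 + 4 = -4)
(-82 + G)*K = (-82 - 4)*(-24) = -86*(-24) = 2064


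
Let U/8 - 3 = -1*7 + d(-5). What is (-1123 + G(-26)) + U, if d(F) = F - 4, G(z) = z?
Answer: -1253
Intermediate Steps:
d(F) = -4 + F
U = -104 (U = 24 + 8*(-1*7 + (-4 - 5)) = 24 + 8*(-7 - 9) = 24 + 8*(-16) = 24 - 128 = -104)
(-1123 + G(-26)) + U = (-1123 - 26) - 104 = -1149 - 104 = -1253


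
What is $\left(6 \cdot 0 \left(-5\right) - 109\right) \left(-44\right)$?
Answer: $4796$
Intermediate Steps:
$\left(6 \cdot 0 \left(-5\right) - 109\right) \left(-44\right) = \left(0 \left(-5\right) - 109\right) \left(-44\right) = \left(0 - 109\right) \left(-44\right) = \left(-109\right) \left(-44\right) = 4796$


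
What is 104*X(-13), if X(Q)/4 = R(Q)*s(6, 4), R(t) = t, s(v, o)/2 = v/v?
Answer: -10816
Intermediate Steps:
s(v, o) = 2 (s(v, o) = 2*(v/v) = 2*1 = 2)
X(Q) = 8*Q (X(Q) = 4*(Q*2) = 4*(2*Q) = 8*Q)
104*X(-13) = 104*(8*(-13)) = 104*(-104) = -10816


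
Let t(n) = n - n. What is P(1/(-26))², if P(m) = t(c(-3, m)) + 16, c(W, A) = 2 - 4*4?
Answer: 256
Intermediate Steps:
c(W, A) = -14 (c(W, A) = 2 - 16 = -14)
t(n) = 0
P(m) = 16 (P(m) = 0 + 16 = 16)
P(1/(-26))² = 16² = 256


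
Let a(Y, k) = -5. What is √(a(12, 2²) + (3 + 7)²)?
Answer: √95 ≈ 9.7468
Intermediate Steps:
√(a(12, 2²) + (3 + 7)²) = √(-5 + (3 + 7)²) = √(-5 + 10²) = √(-5 + 100) = √95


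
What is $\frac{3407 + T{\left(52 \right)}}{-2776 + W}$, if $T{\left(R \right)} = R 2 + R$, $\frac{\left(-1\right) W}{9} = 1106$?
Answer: $- \frac{3563}{12730} \approx -0.27989$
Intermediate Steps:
$W = -9954$ ($W = \left(-9\right) 1106 = -9954$)
$T{\left(R \right)} = 3 R$ ($T{\left(R \right)} = 2 R + R = 3 R$)
$\frac{3407 + T{\left(52 \right)}}{-2776 + W} = \frac{3407 + 3 \cdot 52}{-2776 - 9954} = \frac{3407 + 156}{-12730} = 3563 \left(- \frac{1}{12730}\right) = - \frac{3563}{12730}$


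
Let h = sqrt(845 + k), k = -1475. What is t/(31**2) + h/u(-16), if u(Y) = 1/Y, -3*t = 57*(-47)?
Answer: 893/961 - 48*I*sqrt(70) ≈ 0.92924 - 401.6*I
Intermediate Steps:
h = 3*I*sqrt(70) (h = sqrt(845 - 1475) = sqrt(-630) = 3*I*sqrt(70) ≈ 25.1*I)
t = 893 (t = -19*(-47) = -1/3*(-2679) = 893)
t/(31**2) + h/u(-16) = 893/(31**2) + (3*I*sqrt(70))/(1/(-16)) = 893/961 + (3*I*sqrt(70))/(-1/16) = 893*(1/961) + (3*I*sqrt(70))*(-16) = 893/961 - 48*I*sqrt(70)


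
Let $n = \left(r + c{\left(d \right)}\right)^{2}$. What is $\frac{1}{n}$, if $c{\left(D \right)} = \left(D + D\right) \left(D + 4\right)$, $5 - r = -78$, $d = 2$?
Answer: $\frac{1}{11449} \approx 8.7344 \cdot 10^{-5}$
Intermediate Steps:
$r = 83$ ($r = 5 - -78 = 5 + 78 = 83$)
$c{\left(D \right)} = 2 D \left(4 + D\right)$
$n = 11449$ ($n = \left(83 + 2 \cdot 2 \left(4 + 2\right)\right)^{2} = \left(83 + 2 \cdot 2 \cdot 6\right)^{2} = \left(83 + 24\right)^{2} = 107^{2} = 11449$)
$\frac{1}{n} = \frac{1}{11449}$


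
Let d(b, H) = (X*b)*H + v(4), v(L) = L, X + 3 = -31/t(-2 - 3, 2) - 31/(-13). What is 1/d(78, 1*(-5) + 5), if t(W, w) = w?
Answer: ¼ ≈ 0.25000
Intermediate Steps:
X = -419/26 (X = -3 + (-31/2 - 31/(-13)) = -3 + (-31*½ - 31*(-1/13)) = -3 + (-31/2 + 31/13) = -3 - 341/26 = -419/26 ≈ -16.115)
d(b, H) = 4 - 419*H*b/26 (d(b, H) = (-419*b/26)*H + 4 = -419*H*b/26 + 4 = 4 - 419*H*b/26)
1/d(78, 1*(-5) + 5) = 1/(4 - 419/26*(1*(-5) + 5)*78) = 1/(4 - 419/26*(-5 + 5)*78) = 1/(4 - 419/26*0*78) = 1/(4 + 0) = 1/4 = ¼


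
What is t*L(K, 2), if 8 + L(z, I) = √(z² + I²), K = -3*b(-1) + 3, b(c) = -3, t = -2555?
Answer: 20440 - 5110*√37 ≈ -10643.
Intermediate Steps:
K = 12 (K = -3*(-3) + 3 = 9 + 3 = 12)
L(z, I) = -8 + √(I² + z²) (L(z, I) = -8 + √(z² + I²) = -8 + √(I² + z²))
t*L(K, 2) = -2555*(-8 + √(2² + 12²)) = -2555*(-8 + √(4 + 144)) = -2555*(-8 + √148) = -2555*(-8 + 2*√37) = 20440 - 5110*√37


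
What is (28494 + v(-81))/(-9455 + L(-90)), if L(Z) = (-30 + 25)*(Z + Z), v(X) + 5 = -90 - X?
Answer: -5696/1711 ≈ -3.3290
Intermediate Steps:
v(X) = -95 - X (v(X) = -5 + (-90 - X) = -95 - X)
L(Z) = -10*Z
(28494 + v(-81))/(-9455 + L(-90)) = (28494 + (-95 - 1*(-81)))/(-9455 - 10*(-90)) = (28494 + (-95 + 81))/(-9455 + 900) = (28494 - 14)/(-8555) = 28480*(-1/8555) = -5696/1711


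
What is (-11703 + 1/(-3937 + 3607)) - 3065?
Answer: -4873441/330 ≈ -14768.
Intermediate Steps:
(-11703 + 1/(-3937 + 3607)) - 3065 = (-11703 + 1/(-330)) - 3065 = (-11703 - 1/330) - 3065 = -3861991/330 - 3065 = -4873441/330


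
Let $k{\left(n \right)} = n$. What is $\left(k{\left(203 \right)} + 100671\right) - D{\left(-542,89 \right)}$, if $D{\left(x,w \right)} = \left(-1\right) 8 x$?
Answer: $96538$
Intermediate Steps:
$D{\left(x,w \right)} = - 8 x$
$\left(k{\left(203 \right)} + 100671\right) - D{\left(-542,89 \right)} = \left(203 + 100671\right) - \left(-8\right) \left(-542\right) = 100874 - 4336 = 96538$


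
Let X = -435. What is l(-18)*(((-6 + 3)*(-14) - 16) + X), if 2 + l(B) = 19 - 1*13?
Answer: -1636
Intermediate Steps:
l(B) = 4 (l(B) = -2 + (19 - 1*13) = -2 + (19 - 13) = -2 + 6 = 4)
l(-18)*(((-6 + 3)*(-14) - 16) + X) = 4*(((-6 + 3)*(-14) - 16) - 435) = 4*((-3*(-14) - 16) - 435) = 4*((42 - 16) - 435) = 4*(26 - 435) = 4*(-409) = -1636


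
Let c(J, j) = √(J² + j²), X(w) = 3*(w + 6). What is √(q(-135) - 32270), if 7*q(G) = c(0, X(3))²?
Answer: I*√1576127/7 ≈ 179.35*I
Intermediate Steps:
X(w) = 18 + 3*w (X(w) = 3*(6 + w) = 18 + 3*w)
q(G) = 729/7 (q(G) = (√(0² + (18 + 3*3)²))²/7 = (√(0 + (18 + 9)²))²/7 = (√(0 + 27²))²/7 = (√(0 + 729))²/7 = (√729)²/7 = (⅐)*27² = (⅐)*729 = 729/7)
√(q(-135) - 32270) = √(729/7 - 32270) = √(-225161/7) = I*√1576127/7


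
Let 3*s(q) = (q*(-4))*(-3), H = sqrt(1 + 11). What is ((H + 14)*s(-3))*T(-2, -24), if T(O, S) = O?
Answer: 336 + 48*sqrt(3) ≈ 419.14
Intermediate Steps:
H = 2*sqrt(3) (H = sqrt(12) = 2*sqrt(3) ≈ 3.4641)
s(q) = 4*q (s(q) = ((q*(-4))*(-3))/3 = (-4*q*(-3))/3 = (12*q)/3 = 4*q)
((H + 14)*s(-3))*T(-2, -24) = ((2*sqrt(3) + 14)*(4*(-3)))*(-2) = ((14 + 2*sqrt(3))*(-12))*(-2) = (-168 - 24*sqrt(3))*(-2) = 336 + 48*sqrt(3)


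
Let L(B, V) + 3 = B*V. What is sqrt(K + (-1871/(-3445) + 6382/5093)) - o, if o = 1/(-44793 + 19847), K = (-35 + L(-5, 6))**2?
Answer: 1/24946 + sqrt(1424007575592449705)/17545385 ≈ 68.013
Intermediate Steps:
L(B, V) = -3 + B*V
K = 4624 (K = (-35 + (-3 - 5*6))**2 = (-35 + (-3 - 30))**2 = (-35 - 33)**2 = (-68)**2 = 4624)
o = -1/24946 (o = 1/(-24946) = -1/24946 ≈ -4.0087e-5)
sqrt(K + (-1871/(-3445) + 6382/5093)) - o = sqrt(4624 + (-1871/(-3445) + 6382/5093)) - 1*(-1/24946) = sqrt(4624 + (-1871*(-1/3445) + 6382*(1/5093))) + 1/24946 = sqrt(4624 + (1871/3445 + 6382/5093)) + 1/24946 = sqrt(4624 + 31514993/17545385) + 1/24946 = sqrt(81161375233/17545385) + 1/24946 = sqrt(1424007575592449705)/17545385 + 1/24946 = 1/24946 + sqrt(1424007575592449705)/17545385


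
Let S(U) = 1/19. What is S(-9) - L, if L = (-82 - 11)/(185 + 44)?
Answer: 1996/4351 ≈ 0.45875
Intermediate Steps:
S(U) = 1/19
L = -93/229 ≈ -0.40611
S(-9) - L = 1/19 - 1*(-93/229) = 1/19 + 93/229 = 1996/4351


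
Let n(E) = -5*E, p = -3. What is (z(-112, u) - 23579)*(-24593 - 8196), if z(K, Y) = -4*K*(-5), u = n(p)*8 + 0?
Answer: 846579191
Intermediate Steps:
u = 120 (u = -5*(-3)*8 + 0 = 15*8 + 0 = 120 + 0 = 120)
z(K, Y) = 20*K
(z(-112, u) - 23579)*(-24593 - 8196) = (20*(-112) - 23579)*(-24593 - 8196) = (-2240 - 23579)*(-32789) = -25819*(-32789) = 846579191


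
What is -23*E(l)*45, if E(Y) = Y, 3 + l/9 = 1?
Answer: 18630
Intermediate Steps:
l = -18 (l = -27 + 9*1 = -27 + 9 = -18)
-23*E(l)*45 = -23*(-18)*45 = 414*45 = 18630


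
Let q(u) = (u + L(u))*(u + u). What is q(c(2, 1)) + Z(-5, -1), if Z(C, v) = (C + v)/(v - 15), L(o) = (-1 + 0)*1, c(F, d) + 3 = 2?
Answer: 35/8 ≈ 4.3750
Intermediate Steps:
c(F, d) = -1 (c(F, d) = -3 + 2 = -1)
L(o) = -1 (L(o) = -1*1 = -1)
Z(C, v) = (C + v)/(-15 + v)
q(u) = 2*u*(-1 + u) (q(u) = (u - 1)*(u + u) = (-1 + u)*(2*u) = 2*u*(-1 + u))
q(c(2, 1)) + Z(-5, -1) = 2*(-1)*(-1 - 1) + (-5 - 1)/(-15 - 1) = 2*(-1)*(-2) - 6/(-16) = 4 - 1/16*(-6) = 4 + 3/8 = 35/8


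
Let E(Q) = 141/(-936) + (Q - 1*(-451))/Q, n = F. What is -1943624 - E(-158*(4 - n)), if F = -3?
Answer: -335345186653/172536 ≈ -1.9436e+6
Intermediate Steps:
n = -3
E(Q) = -47/312 + (451 + Q)/Q (E(Q) = 141*(-1/936) + (Q + 451)/Q = -47/312 + (451 + Q)/Q)
-1943624 - E(-158*(4 - n)) = -1943624 - (265/312 + 451/((-158*(4 - 1*(-3))))) = -1943624 - (265/312 + 451/((-158*(4 + 3)))) = -1943624 - (265/312 + 451/((-158*7))) = -1943624 - (265/312 + 451/(-1106)) = -1943624 - (265/312 + 451*(-1/1106)) = -1943624 - (265/312 - 451/1106) = -1943624 - 1*76189/172536 = -1943624 - 76189/172536 = -335345186653/172536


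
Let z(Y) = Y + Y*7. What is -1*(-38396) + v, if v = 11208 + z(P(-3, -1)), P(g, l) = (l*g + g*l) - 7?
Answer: 49596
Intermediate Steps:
P(g, l) = -7 + 2*g*l (P(g, l) = (g*l + g*l) - 7 = 2*g*l - 7 = -7 + 2*g*l)
z(Y) = 8*Y (z(Y) = Y + 7*Y = 8*Y)
v = 11200 (v = 11208 + 8*(-7 + 2*(-3)*(-1)) = 11208 + 8*(-7 + 6) = 11208 + 8*(-1) = 11208 - 8 = 11200)
-1*(-38396) + v = -1*(-38396) + 11200 = 38396 + 11200 = 49596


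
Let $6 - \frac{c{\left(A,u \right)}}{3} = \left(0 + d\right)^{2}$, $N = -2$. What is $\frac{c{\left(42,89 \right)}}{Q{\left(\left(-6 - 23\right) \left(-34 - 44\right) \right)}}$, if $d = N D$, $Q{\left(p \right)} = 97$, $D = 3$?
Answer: $- \frac{90}{97} \approx -0.92784$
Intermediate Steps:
$d = -6$ ($d = \left(-2\right) 3 = -6$)
$c{\left(A,u \right)} = -90$ ($c{\left(A,u \right)} = 18 - 3 \left(0 - 6\right)^{2} = 18 - 3 \left(-6\right)^{2} = 18 - 108 = -90$)
$\frac{c{\left(42,89 \right)}}{Q{\left(\left(-6 - 23\right) \left(-34 - 44\right) \right)}} = - \frac{90}{97}$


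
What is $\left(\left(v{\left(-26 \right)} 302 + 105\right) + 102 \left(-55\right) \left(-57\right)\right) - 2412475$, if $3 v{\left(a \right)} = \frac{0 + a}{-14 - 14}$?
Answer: $- \frac{43942637}{21} \approx -2.0925 \cdot 10^{6}$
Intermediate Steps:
$v{\left(a \right)} = - \frac{a}{84}$ ($v{\left(a \right)} = \frac{\left(0 + a\right) \frac{1}{-14 - 14}}{3} = \frac{a \frac{1}{-28}}{3} = \frac{a \left(- \frac{1}{28}\right)}{3} = \frac{\left(- \frac{1}{28}\right) a}{3} = - \frac{a}{84}$)
$\left(\left(v{\left(-26 \right)} 302 + 105\right) + 102 \left(-55\right) \left(-57\right)\right) - 2412475 = \left(\left(\left(- \frac{1}{84}\right) \left(-26\right) 302 + 105\right) + 102 \left(-55\right) \left(-57\right)\right) - 2412475 = \left(\left(\frac{13}{42} \cdot 302 + 105\right) - -319770\right) - 2412475 = \left(\left(\frac{1963}{21} + 105\right) + 319770\right) - 2412475 = \left(\frac{4168}{21} + 319770\right) - 2412475 = \frac{6719338}{21} - 2412475 = - \frac{43942637}{21}$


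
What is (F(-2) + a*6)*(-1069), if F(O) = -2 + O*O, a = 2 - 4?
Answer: 10690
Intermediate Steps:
a = -2
F(O) = -2 + O**2
(F(-2) + a*6)*(-1069) = ((-2 + (-2)**2) - 2*6)*(-1069) = ((-2 + 4) - 12)*(-1069) = (2 - 12)*(-1069) = -10*(-1069) = 10690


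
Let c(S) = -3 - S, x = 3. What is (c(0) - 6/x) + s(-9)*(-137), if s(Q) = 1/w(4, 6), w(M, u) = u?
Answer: -167/6 ≈ -27.833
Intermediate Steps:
s(Q) = ⅙ (s(Q) = 1/6 = ⅙)
(c(0) - 6/x) + s(-9)*(-137) = ((-3 - 1*0) - 6/3) + (⅙)*(-137) = ((-3 + 0) - 6/3) - 137/6 = (-3 - 3*⅔) - 137/6 = (-3 - 2) - 137/6 = -5 - 137/6 = -167/6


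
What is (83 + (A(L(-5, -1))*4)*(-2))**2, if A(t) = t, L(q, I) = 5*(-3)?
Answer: 41209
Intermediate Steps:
L(q, I) = -15
(83 + (A(L(-5, -1))*4)*(-2))**2 = (83 - 15*4*(-2))**2 = (83 - 60*(-2))**2 = (83 + 120)**2 = 203**2 = 41209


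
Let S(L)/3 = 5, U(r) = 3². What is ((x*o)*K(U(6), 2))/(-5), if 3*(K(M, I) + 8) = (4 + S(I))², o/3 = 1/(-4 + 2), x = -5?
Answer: -337/2 ≈ -168.50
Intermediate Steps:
o = -3/2 (o = 3/(-4 + 2) = 3/(-2) = 3*(-½) = -3/2 ≈ -1.5000)
U(r) = 9
S(L) = 15 (S(L) = 3*5 = 15)
K(M, I) = 337/3 (K(M, I) = -8 + (4 + 15)²/3 = -8 + (⅓)*19² = -8 + (⅓)*361 = -8 + 361/3 = 337/3)
((x*o)*K(U(6), 2))/(-5) = (-5*(-3/2)*(337/3))/(-5) = -3*337/(2*3) = -⅕*1685/2 = -337/2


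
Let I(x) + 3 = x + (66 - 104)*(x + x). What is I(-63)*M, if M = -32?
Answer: -151104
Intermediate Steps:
I(x) = -3 - 75*x (I(x) = -3 + (x + (66 - 104)*(x + x)) = -3 + (x - 76*x) = -3 - 75*x)
I(-63)*M = (-3 - 75*(-63))*(-32) = (-3 + 4725)*(-32) = 4722*(-32) = -151104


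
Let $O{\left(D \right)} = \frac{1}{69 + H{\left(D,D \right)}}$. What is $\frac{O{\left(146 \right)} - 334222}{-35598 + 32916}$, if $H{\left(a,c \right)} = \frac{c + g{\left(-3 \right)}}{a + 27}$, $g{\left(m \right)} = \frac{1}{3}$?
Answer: $\frac{12115546981}{97222500} \approx 124.62$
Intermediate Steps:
$g{\left(m \right)} = \frac{1}{3}$
$H{\left(a,c \right)} = \frac{\frac{1}{3} + c}{27 + a}$ ($H{\left(a,c \right)} = \frac{c + \frac{1}{3}}{a + 27} = \frac{\frac{1}{3} + c}{27 + a}$)
$O{\left(D \right)} = \frac{1}{69 + \frac{\frac{1}{3} + D}{27 + D}}$
$\frac{O{\left(146 \right)} - 334222}{-35598 + 32916} = \frac{\frac{3 \left(27 + 146\right)}{10 \left(559 + 21 \cdot 146\right)} - 334222}{-35598 + 32916} = \frac{\frac{3}{10} \frac{1}{559 + 3066} \cdot 173 - 334222}{-2682} = \left(\frac{3}{10} \cdot \frac{1}{3625} \cdot 173 - 334222\right) \left(- \frac{1}{2682}\right) = \left(\frac{519}{36250} - 334222\right) \left(- \frac{1}{2682}\right) = \left(- \frac{12115546981}{36250}\right) \left(- \frac{1}{2682}\right) = \frac{12115546981}{97222500}$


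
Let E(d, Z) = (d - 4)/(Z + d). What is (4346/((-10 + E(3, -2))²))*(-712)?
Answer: -3094352/121 ≈ -25573.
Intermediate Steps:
E(d, Z) = (-4 + d)/(Z + d)
(4346/((-10 + E(3, -2))²))*(-712) = (4346/((-10 + (-4 + 3)/(-2 + 3))²))*(-712) = (4346/((-10 - 1/1)²))*(-712) = (4346/((-10 + 1*(-1))²))*(-712) = (4346/((-10 - 1)²))*(-712) = (4346/((-11)²))*(-712) = (4346/121)*(-712) = -3094352/121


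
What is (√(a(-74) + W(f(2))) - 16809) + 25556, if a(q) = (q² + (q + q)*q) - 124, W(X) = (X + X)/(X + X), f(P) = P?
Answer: 8747 + √16305 ≈ 8874.7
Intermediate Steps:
W(X) = 1 (W(X) = (2*X)/((2*X)) = (2*X)*(1/(2*X)) = 1)
a(q) = -124 + 3*q² (a(q) = (q² + (2*q)*q) - 124 = (q² + 2*q²) - 124 = 3*q² - 124 = -124 + 3*q²)
(√(a(-74) + W(f(2))) - 16809) + 25556 = (√((-124 + 3*(-74)²) + 1) - 16809) + 25556 = (√((-124 + 3*5476) + 1) - 16809) + 25556 = (√((-124 + 16428) + 1) - 16809) + 25556 = (√(16304 + 1) - 16809) + 25556 = (√16305 - 16809) + 25556 = (-16809 + √16305) + 25556 = 8747 + √16305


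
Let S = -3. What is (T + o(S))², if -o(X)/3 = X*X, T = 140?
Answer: 12769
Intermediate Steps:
o(X) = -3*X² (o(X) = -3*X*X = -3*X²)
(T + o(S))² = (140 - 3*(-3)²)² = (140 - 3*9)² = (140 - 27)² = 113² = 12769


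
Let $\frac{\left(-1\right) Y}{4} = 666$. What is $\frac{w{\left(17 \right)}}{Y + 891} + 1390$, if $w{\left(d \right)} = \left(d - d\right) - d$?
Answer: $\frac{2464487}{1773} \approx 1390.0$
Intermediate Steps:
$Y = -2664$ ($Y = \left(-4\right) 666 = -2664$)
$w{\left(d \right)} = - d$ ($w{\left(d \right)} = 0 - d = - d$)
$\frac{w{\left(17 \right)}}{Y + 891} + 1390 = \frac{\left(-1\right) 17}{-2664 + 891} + 1390 = \frac{1}{-1773} \left(-17\right) + 1390 = \left(- \frac{1}{1773}\right) \left(-17\right) + 1390 = \frac{17}{1773} + 1390 = \frac{2464487}{1773}$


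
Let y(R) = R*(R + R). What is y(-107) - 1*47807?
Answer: -24909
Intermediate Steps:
y(R) = 2*R² (y(R) = R*(2*R) = 2*R²)
y(-107) - 1*47807 = 2*(-107)² - 1*47807 = 2*11449 - 47807 = 22898 - 47807 = -24909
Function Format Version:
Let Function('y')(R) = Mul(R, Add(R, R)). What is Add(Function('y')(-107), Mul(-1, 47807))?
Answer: -24909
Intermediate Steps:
Function('y')(R) = Mul(2, Pow(R, 2)) (Function('y')(R) = Mul(R, Mul(2, R)) = Mul(2, Pow(R, 2)))
Add(Function('y')(-107), Mul(-1, 47807)) = Add(Mul(2, Pow(-107, 2)), Mul(-1, 47807)) = Add(Mul(2, 11449), -47807) = Add(22898, -47807) = -24909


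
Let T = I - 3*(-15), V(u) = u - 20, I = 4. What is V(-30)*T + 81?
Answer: -2369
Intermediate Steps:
V(u) = -20 + u
T = 49 (T = 4 - 3*(-15) = 4 + 45 = 49)
V(-30)*T + 81 = (-20 - 30)*49 + 81 = -50*49 + 81 = -2450 + 81 = -2369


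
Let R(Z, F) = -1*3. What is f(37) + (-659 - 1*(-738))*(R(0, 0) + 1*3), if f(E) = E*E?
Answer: 1369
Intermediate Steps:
R(Z, F) = -3
f(E) = E²
f(37) + (-659 - 1*(-738))*(R(0, 0) + 1*3) = 37² + (-659 - 1*(-738))*(-3 + 1*3) = 1369 + (-659 + 738)*(-3 + 3) = 1369 + 79*0 = 1369 + 0 = 1369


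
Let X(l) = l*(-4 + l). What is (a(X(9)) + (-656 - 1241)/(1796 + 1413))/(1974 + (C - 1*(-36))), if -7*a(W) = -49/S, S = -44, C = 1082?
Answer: -105931/436578032 ≈ -0.00024264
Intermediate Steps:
a(W) = -7/44 (a(W) = -(-7)/(-44) = -(-7)*(-1)/44 = -1/7*49/44 = -7/44)
(a(X(9)) + (-656 - 1241)/(1796 + 1413))/(1974 + (C - 1*(-36))) = (-7/44 + (-656 - 1241)/(1796 + 1413))/(1974 + (1082 - 1*(-36))) = (-7/44 - 1897/3209)/(1974 + (1082 + 36)) = (-7/44 - 1897*1/3209)/(1974 + 1118) = (-7/44 - 1897/3209)/3092 = -105931/141196*1/3092 = -105931/436578032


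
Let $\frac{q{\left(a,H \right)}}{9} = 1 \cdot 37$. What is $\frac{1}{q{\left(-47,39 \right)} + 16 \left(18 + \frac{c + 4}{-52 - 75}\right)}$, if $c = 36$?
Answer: $\frac{127}{78227} \approx 0.0016235$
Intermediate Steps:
$q{\left(a,H \right)} = 333$ ($q{\left(a,H \right)} = 9 \cdot 1 \cdot 37 = 9 \cdot 37 = 333$)
$\frac{1}{q{\left(-47,39 \right)} + 16 \left(18 + \frac{c + 4}{-52 - 75}\right)} = \frac{1}{333 + 16 \left(18 + \frac{36 + 4}{-52 - 75}\right)} = \frac{1}{333 + 16 \left(18 + \frac{40}{-127}\right)} = \frac{1}{333 + 16 \left(18 + 40 \left(- \frac{1}{127}\right)\right)} = \frac{1}{333 + 16 \left(18 - \frac{40}{127}\right)} = \frac{1}{333 + 16 \cdot \frac{2246}{127}} = \frac{1}{333 + \frac{35936}{127}} = \frac{1}{\frac{78227}{127}} = \frac{127}{78227}$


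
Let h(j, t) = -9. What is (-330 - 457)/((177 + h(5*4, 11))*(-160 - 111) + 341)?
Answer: 787/45187 ≈ 0.017417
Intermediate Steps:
(-330 - 457)/((177 + h(5*4, 11))*(-160 - 111) + 341) = (-330 - 457)/((177 - 9)*(-160 - 111) + 341) = -787/(168*(-271) + 341) = -787/(-45528 + 341) = -787/(-45187) = -787*(-1/45187) = 787/45187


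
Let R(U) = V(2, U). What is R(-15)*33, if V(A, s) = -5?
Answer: -165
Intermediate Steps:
R(U) = -5
R(-15)*33 = -5*33 = -165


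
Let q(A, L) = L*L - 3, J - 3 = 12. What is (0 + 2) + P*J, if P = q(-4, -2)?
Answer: 17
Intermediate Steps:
J = 15 (J = 3 + 12 = 15)
q(A, L) = -3 + L² (q(A, L) = L² - 3 = -3 + L²)
P = 1 (P = -3 + (-2)² = -3 + 4 = 1)
(0 + 2) + P*J = (0 + 2) + 1*15 = 2 + 15 = 17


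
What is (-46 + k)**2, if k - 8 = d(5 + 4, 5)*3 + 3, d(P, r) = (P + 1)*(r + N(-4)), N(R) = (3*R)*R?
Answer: 2418025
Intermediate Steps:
N(R) = 3*R**2
d(P, r) = (1 + P)*(48 + r) (d(P, r) = (P + 1)*(r + 3*(-4)**2) = (1 + P)*(r + 3*16) = (1 + P)*(r + 48) = (1 + P)*(48 + r))
k = 1601 (k = 8 + ((48 + 5 + 48*(5 + 4) + (5 + 4)*5)*3 + 3) = 8 + ((48 + 5 + 48*9 + 9*5)*3 + 3) = 8 + ((48 + 5 + 432 + 45)*3 + 3) = 8 + (530*3 + 3) = 8 + (1590 + 3) = 8 + 1593 = 1601)
(-46 + k)**2 = (-46 + 1601)**2 = 1555**2 = 2418025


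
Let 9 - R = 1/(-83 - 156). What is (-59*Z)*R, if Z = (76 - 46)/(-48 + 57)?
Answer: -1269680/717 ≈ -1770.8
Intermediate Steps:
Z = 10/3 (Z = 30/9 = 30*(⅑) = 10/3 ≈ 3.3333)
R = 2152/239 (R = 9 - 1/(-83 - 156) = 9 - 1/(-239) = 9 - 1*(-1/239) = 9 + 1/239 = 2152/239 ≈ 9.0042)
(-59*Z)*R = -59*10/3*(2152/239) = -590/3*2152/239 = -1269680/717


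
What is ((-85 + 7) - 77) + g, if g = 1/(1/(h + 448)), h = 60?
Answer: 353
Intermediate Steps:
g = 508 (g = 1/(1/(60 + 448)) = 1/(1/508) = 508)
((-85 + 7) - 77) + g = ((-85 + 7) - 77) + 508 = (-78 - 77) + 508 = -155 + 508 = 353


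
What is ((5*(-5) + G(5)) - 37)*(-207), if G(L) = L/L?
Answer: 12627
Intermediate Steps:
G(L) = 1
((5*(-5) + G(5)) - 37)*(-207) = ((5*(-5) + 1) - 37)*(-207) = ((-25 + 1) - 37)*(-207) = (-24 - 37)*(-207) = -61*(-207) = 12627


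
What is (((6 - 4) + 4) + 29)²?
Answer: 1225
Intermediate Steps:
(((6 - 4) + 4) + 29)² = ((2 + 4) + 29)² = (6 + 29)² = 35² = 1225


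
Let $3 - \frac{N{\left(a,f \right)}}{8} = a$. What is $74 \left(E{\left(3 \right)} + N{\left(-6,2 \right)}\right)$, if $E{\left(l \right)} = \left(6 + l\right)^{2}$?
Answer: $11322$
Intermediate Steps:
$N{\left(a,f \right)} = 24 - 8 a$
$74 \left(E{\left(3 \right)} + N{\left(-6,2 \right)}\right) = 74 \left(\left(6 + 3\right)^{2} + \left(24 - -48\right)\right) = 74 \left(9^{2} + \left(24 + 48\right)\right) = 74 \left(81 + 72\right) = 74 \cdot 153 = 11322$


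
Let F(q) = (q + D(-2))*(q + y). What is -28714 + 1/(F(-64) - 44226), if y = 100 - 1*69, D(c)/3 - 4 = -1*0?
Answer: -1220632141/42510 ≈ -28714.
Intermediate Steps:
D(c) = 12 (D(c) = 12 + 3*(-1*0) = 12 + 3*0 = 12 + 0 = 12)
y = 31 (y = 100 - 69 = 31)
F(q) = (12 + q)*(31 + q) (F(q) = (q + 12)*(q + 31) = (12 + q)*(31 + q))
-28714 + 1/(F(-64) - 44226) = -28714 + 1/((372 + (-64)**2 + 43*(-64)) - 44226) = -28714 + 1/((372 + 4096 - 2752) - 44226) = -28714 + 1/(1716 - 44226) = -28714 + 1/(-42510) = -28714 - 1/42510 = -1220632141/42510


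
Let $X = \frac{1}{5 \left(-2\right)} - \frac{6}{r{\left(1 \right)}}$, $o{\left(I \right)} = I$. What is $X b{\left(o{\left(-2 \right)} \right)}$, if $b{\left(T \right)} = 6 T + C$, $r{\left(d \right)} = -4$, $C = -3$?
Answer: $-21$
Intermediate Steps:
$b{\left(T \right)} = -3 + 6 T$ ($b{\left(T \right)} = 6 T - 3 = -3 + 6 T$)
$X = \frac{7}{5}$ ($X = \frac{1}{5 \left(-2\right)} - \frac{6}{-4} = \frac{1}{5} \left(- \frac{1}{2}\right) - - \frac{3}{2} = - \frac{1}{10} + \frac{3}{2} = \frac{7}{5} \approx 1.4$)
$X b{\left(o{\left(-2 \right)} \right)} = \frac{7 \left(-3 + 6 \left(-2\right)\right)}{5} = \frac{7 \left(-3 - 12\right)}{5} = \frac{7}{5} \left(-15\right) = -21$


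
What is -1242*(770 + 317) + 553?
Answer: -1349501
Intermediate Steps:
-1242*(770 + 317) + 553 = -1242*1087 + 553 = -1350054 + 553 = -1349501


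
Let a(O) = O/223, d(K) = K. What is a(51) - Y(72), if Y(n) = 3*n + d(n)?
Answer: -64173/223 ≈ -287.77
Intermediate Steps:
a(O) = O/223 (a(O) = O*(1/223) = O/223)
Y(n) = 4*n (Y(n) = 3*n + n = 4*n)
a(51) - Y(72) = (1/223)*51 - 4*72 = 51/223 - 1*288 = 51/223 - 288 = -64173/223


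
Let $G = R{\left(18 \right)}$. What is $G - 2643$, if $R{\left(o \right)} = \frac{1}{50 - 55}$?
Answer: $- \frac{13216}{5} \approx -2643.2$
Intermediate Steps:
$R{\left(o \right)} = - \frac{1}{5}$ ($R{\left(o \right)} = \frac{1}{-5} = - \frac{1}{5}$)
$G = - \frac{1}{5} \approx -0.2$
$G - 2643 = - \frac{1}{5} - 2643 = - \frac{13216}{5}$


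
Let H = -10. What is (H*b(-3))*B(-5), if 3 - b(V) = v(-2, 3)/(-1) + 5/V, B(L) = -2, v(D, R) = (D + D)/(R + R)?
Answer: 80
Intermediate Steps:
v(D, R) = D/R (v(D, R) = (2*D)/((2*R)) = (2*D)*(1/(2*R)) = D/R)
b(V) = 7/3 - 5/V (b(V) = 3 - (-2/3/(-1) + 5/V) = 3 - (-2*1/3*(-1) + 5/V) = 3 - (-2/3*(-1) + 5/V) = 3 - (2/3 + 5/V) = 3 + (-2/3 - 5/V) = 7/3 - 5/V)
(H*b(-3))*B(-5) = -10*(7/3 - 5/(-3))*(-2) = -10*(7/3 - 5*(-1/3))*(-2) = -10*(7/3 + 5/3)*(-2) = -10*4*(-2) = -40*(-2) = 80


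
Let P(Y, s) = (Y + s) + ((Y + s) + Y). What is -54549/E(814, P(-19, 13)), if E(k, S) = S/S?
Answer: -54549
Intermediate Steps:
P(Y, s) = 2*s + 3*Y (P(Y, s) = (Y + s) + (s + 2*Y) = 2*s + 3*Y)
E(k, S) = 1
-54549/E(814, P(-19, 13)) = -54549/1 = -54549*1 = -54549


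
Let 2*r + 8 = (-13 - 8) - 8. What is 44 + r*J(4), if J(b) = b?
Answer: -30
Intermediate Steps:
r = -37/2 (r = -4 + ((-13 - 8) - 8)/2 = -4 + (-21 - 8)/2 = -4 + (½)*(-29) = -4 - 29/2 = -37/2 ≈ -18.500)
44 + r*J(4) = 44 - 37/2*4 = 44 - 74 = -30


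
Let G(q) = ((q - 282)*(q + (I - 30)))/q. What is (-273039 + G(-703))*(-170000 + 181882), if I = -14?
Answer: -2289450042984/703 ≈ -3.2567e+9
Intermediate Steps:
G(q) = (-282 + q)*(-44 + q)/q (G(q) = ((q - 282)*(q + (-14 - 30)))/q = ((-282 + q)*(q - 44))/q = ((-282 + q)*(-44 + q))/q = (-282 + q)*(-44 + q)/q)
(-273039 + G(-703))*(-170000 + 181882) = (-273039 + (-326 - 703 + 12408/(-703)))*(-170000 + 181882) = (-273039 + (-326 - 703 + 12408*(-1/703)))*11882 = (-273039 + (-326 - 703 - 12408/703))*11882 = (-273039 - 735795/703)*11882 = -192682212/703*11882 = -2289450042984/703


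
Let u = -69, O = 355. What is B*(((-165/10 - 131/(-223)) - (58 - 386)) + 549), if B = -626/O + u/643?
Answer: -32798441517/20361238 ≈ -1610.8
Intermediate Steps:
B = -427013/228265 (B = -626/355 - 69/643 = -427013/228265 ≈ -1.8707)
B*(((-165/10 - 131/(-223)) - (58 - 386)) + 549) = -427013*(((-165/10 - 131/(-223)) - (58 - 386)) + 549)/228265 = -427013*(((-165*⅒ - 131*(-1/223)) - 1*(-328)) + 549)/228265 = -427013*(((-33/2 + 131/223) + 328) + 549)/228265 = -427013*((-7097/446 + 328) + 549)/228265 = -427013*(139191/446 + 549)/228265 = -427013/228265*384045/446 = -32798441517/20361238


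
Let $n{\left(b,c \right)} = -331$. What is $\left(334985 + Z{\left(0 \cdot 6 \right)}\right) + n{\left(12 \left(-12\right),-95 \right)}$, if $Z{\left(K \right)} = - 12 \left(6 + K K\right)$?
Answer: $334582$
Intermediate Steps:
$Z{\left(K \right)} = -72 - 12 K^{2}$ ($Z{\left(K \right)} = - 12 \left(6 + K^{2}\right) = -72 - 12 K^{2}$)
$\left(334985 + Z{\left(0 \cdot 6 \right)}\right) + n{\left(12 \left(-12\right),-95 \right)} = \left(334985 - \left(72 + 12 \left(0 \cdot 6\right)^{2}\right)\right) - 331 = \left(334985 - \left(72 + 12 \cdot 0^{2}\right)\right) - 331 = \left(334985 - 72\right) - 331 = 334913 - 331 = 334582$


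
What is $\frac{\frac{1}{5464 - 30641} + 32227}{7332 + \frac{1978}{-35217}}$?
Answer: $\frac{332259773391}{75592205287} \approx 4.3954$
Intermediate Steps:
$\frac{\frac{1}{5464 - 30641} + 32227}{7332 + \frac{1978}{-35217}} = \frac{\frac{1}{-25177} + 32227}{7332 + 1978 \left(- \frac{1}{35217}\right)} = \frac{- \frac{1}{25177} + 32227}{7332 - \frac{46}{819}} = \frac{811379178}{25177 \cdot \frac{6004862}{819}} = \frac{811379178}{25177} \cdot \frac{819}{6004862} = \frac{332259773391}{75592205287}$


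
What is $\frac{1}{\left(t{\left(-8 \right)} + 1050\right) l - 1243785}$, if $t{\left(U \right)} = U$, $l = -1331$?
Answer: $- \frac{1}{2630687} \approx -3.8013 \cdot 10^{-7}$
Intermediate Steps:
$\frac{1}{\left(t{\left(-8 \right)} + 1050\right) l - 1243785} = \frac{1}{\left(-8 + 1050\right) \left(-1331\right) - 1243785} = \frac{1}{1042 \left(-1331\right) - 1243785} = \frac{1}{-1386902 - 1243785} = \frac{1}{-2630687} = - \frac{1}{2630687}$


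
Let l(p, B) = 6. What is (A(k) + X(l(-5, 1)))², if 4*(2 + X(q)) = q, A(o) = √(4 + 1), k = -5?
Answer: 21/4 - √5 ≈ 3.0139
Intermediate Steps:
A(o) = √5
X(q) = -2 + q/4
(A(k) + X(l(-5, 1)))² = (√5 + (-2 + (¼)*6))² = (√5 + (-2 + 3/2))² = (√5 - ½)² = (-½ + √5)²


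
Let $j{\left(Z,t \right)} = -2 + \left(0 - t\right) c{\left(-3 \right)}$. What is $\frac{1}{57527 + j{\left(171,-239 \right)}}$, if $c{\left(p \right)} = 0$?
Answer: $\frac{1}{57525} \approx 1.7384 \cdot 10^{-5}$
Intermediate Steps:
$j{\left(Z,t \right)} = -2$ ($j{\left(Z,t \right)} = -2 + \left(0 - t\right) 0 = -2 + - t 0 = -2 + 0 = -2$)
$\frac{1}{57527 + j{\left(171,-239 \right)}} = \frac{1}{57527 - 2} = \frac{1}{57525}$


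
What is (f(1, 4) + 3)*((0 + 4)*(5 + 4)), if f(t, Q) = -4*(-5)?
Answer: 828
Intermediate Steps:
f(t, Q) = 20
(f(1, 4) + 3)*((0 + 4)*(5 + 4)) = (20 + 3)*((0 + 4)*(5 + 4)) = 23*(4*9) = 23*36 = 828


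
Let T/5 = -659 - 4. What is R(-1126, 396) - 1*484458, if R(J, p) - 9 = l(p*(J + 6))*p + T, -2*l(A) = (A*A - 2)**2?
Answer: -7661574423831487935771756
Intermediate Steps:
l(A) = -(-2 + A**2)**2/2 (l(A) = -(A*A - 2)**2/2 = -(A**2 - 2)**2/2 = -(-2 + A**2)**2/2)
T = -3315 (T = 5*(-659 - 4) = 5*(-663) = -3315)
R(J, p) = -3306 - p*(-2 + p**2*(6 + J)**2)**2/2 (R(J, p) = 9 + ((-(-2 + (p*(J + 6))**2)**2/2)*p - 3315) = 9 + ((-(-2 + (p*(6 + J))**2)**2/2)*p - 3315) = 9 + ((-(-2 + p**2*(6 + J)**2)**2/2)*p - 3315) = 9 + (-p*(-2 + p**2*(6 + J)**2)**2/2 - 3315) = 9 + (-3315 - p*(-2 + p**2*(6 + J)**2)**2/2) = -3306 - p*(-2 + p**2*(6 + J)**2)**2/2)
R(-1126, 396) - 1*484458 = (-3306 - 1/2*396*(-2 + 396**2*(6 - 1126)**2)**2) - 1*484458 = (-3306 - 1/2*396*(-2 + 156816*(-1120)**2)**2) - 484458 = (-3306 - 1/2*396*(-2 + 156816*1254400)**2) - 484458 = (-3306 - 1/2*396*(-2 + 196709990400)**2) - 484458 = (-3306 - 1/2*396*196709990398**2) - 484458 = (-3306 - 1/2*396*38694820322381252198404) - 484458 = (-3306 - 7661574423831487935283992) - 484458 = -7661574423831487935287298 - 484458 = -7661574423831487935771756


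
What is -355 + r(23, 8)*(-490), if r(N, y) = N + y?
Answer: -15545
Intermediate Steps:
-355 + r(23, 8)*(-490) = -355 + (23 + 8)*(-490) = -355 + 31*(-490) = -355 - 15190 = -15545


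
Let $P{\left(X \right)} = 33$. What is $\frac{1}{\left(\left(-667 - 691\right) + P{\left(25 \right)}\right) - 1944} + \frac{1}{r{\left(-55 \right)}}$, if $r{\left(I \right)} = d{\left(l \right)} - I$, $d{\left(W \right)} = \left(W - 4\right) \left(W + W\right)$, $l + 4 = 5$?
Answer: $\frac{460}{22883} \approx 0.020102$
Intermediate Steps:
$l = 1$ ($l = -4 + 5 = 1$)
$d{\left(W \right)} = 2 W \left(-4 + W\right)$ ($d{\left(W \right)} = \left(-4 + W\right) 2 W = 2 W \left(-4 + W\right)$)
$r{\left(I \right)} = -6 - I$ ($r{\left(I \right)} = 2 \cdot 1 \left(-4 + 1\right) - I = 2 \cdot 1 \left(-3\right) - I = -6 - I$)
$\frac{1}{\left(\left(-667 - 691\right) + P{\left(25 \right)}\right) - 1944} + \frac{1}{r{\left(-55 \right)}} = \frac{1}{\left(\left(-667 - 691\right) + 33\right) - 1944} + \frac{1}{-6 - -55} = \frac{1}{\left(-1358 + 33\right) - 1944} + \frac{1}{-6 + 55} = \frac{1}{-1325 - 1944} + \frac{1}{49} = \frac{1}{-3269} + \frac{1}{49} = - \frac{1}{3269} + \frac{1}{49} = \frac{460}{22883}$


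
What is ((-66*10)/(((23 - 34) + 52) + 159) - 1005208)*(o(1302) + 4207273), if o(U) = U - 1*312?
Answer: -42301935209719/10 ≈ -4.2302e+12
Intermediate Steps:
o(U) = -312 + U (o(U) = U - 312 = -312 + U)
((-66*10)/(((23 - 34) + 52) + 159) - 1005208)*(o(1302) + 4207273) = ((-66*10)/(((23 - 34) + 52) + 159) - 1005208)*((-312 + 1302) + 4207273) = (-660/((-11 + 52) + 159) - 1005208)*(990 + 4207273) = (-660/(41 + 159) - 1005208)*4208263 = (-660/200 - 1005208)*4208263 = (-660*1/200 - 1005208)*4208263 = (-33/10 - 1005208)*4208263 = -10052113/10*4208263 = -42301935209719/10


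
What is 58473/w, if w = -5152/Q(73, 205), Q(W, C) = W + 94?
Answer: -9764991/5152 ≈ -1895.4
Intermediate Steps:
Q(W, C) = 94 + W
w = -5152/167 (w = -5152/(94 + 73) = -5152/167 ≈ -30.850)
58473/w = 58473/(-5152/167) = 58473*(-167/5152) = -9764991/5152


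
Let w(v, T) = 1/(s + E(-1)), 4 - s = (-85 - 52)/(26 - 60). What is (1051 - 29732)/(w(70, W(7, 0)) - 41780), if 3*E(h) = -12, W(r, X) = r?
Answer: 3929297/5723894 ≈ 0.68647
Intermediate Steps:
E(h) = -4 (E(h) = (1/3)*(-12) = -4)
s = -1/34 (s = 4 - (-85 - 52)/(26 - 60) = 4 - (-137)/(-34) = 4 - (-137)*(-1)/34 = 4 - 1*137/34 = 4 - 137/34 = -1/34 ≈ -0.029412)
w(v, T) = -34/137 (w(v, T) = 1/(-1/34 - 4) = 1/(-137/34) = -34/137)
(1051 - 29732)/(w(70, W(7, 0)) - 41780) = (1051 - 29732)/(-34/137 - 41780) = -28681/(-5723894/137) = -28681*(-137/5723894) = 3929297/5723894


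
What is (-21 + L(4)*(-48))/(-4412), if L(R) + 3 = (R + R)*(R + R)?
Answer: 2949/4412 ≈ 0.66840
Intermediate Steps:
L(R) = -3 + 4*R² (L(R) = -3 + (R + R)*(R + R) = -3 + (2*R)*(2*R) = -3 + 4*R²)
(-21 + L(4)*(-48))/(-4412) = (-21 + (-3 + 4*4²)*(-48))/(-4412) = (-21 + (-3 + 4*16)*(-48))*(-1/4412) = (-21 + (-3 + 64)*(-48))*(-1/4412) = (-21 + 61*(-48))*(-1/4412) = (-21 - 2928)*(-1/4412) = -2949*(-1/4412) = 2949/4412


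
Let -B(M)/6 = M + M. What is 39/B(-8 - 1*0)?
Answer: 13/32 ≈ 0.40625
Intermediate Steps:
B(M) = -12*M (B(M) = -6*(M + M) = -12*M)
39/B(-8 - 1*0) = 39/((-12*(-8 - 1*0))) = 39/((-12*(-8 + 0))) = 39/((-12*(-8))) = 39/96 = 39*(1/96) = 13/32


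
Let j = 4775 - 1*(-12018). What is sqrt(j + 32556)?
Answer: sqrt(49349) ≈ 222.15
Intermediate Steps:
j = 16793 (j = 4775 + 12018 = 16793)
sqrt(j + 32556) = sqrt(16793 + 32556) = sqrt(49349)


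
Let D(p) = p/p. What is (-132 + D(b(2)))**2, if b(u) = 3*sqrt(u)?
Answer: 17161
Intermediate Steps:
D(p) = 1
(-132 + D(b(2)))**2 = (-132 + 1)**2 = (-131)**2 = 17161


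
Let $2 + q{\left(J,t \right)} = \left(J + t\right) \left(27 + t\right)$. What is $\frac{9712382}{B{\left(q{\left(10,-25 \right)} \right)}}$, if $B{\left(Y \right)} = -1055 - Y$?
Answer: $- \frac{9712382}{1023} \approx -9494.0$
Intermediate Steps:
$q{\left(J,t \right)} = -2 + \left(27 + t\right) \left(J + t\right)$ ($q{\left(J,t \right)} = -2 + \left(J + t\right) \left(27 + t\right) = -2 + \left(27 + t\right) \left(J + t\right)$)
$\frac{9712382}{B{\left(q{\left(10,-25 \right)} \right)}} = \frac{9712382}{-1055 - \left(-2 + \left(-25\right)^{2} + 27 \cdot 10 + 27 \left(-25\right) + 10 \left(-25\right)\right)} = \frac{9712382}{-1055 - \left(-2 + 625 + 270 - 675 - 250\right)} = \frac{9712382}{-1055 - -32} = \frac{9712382}{-1055 + 32} = \frac{9712382}{-1023} = 9712382 \left(- \frac{1}{1023}\right) = - \frac{9712382}{1023}$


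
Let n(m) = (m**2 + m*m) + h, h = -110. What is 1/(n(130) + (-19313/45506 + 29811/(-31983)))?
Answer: 485139466/16343690520525 ≈ 2.9684e-5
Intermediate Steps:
n(m) = -110 + 2*m**2 (n(m) = (m**2 + m*m) - 110 = (m**2 + m**2) - 110 = 2*m**2 - 110 = -110 + 2*m**2)
1/(n(130) + (-19313/45506 + 29811/(-31983))) = 1/((-110 + 2*130**2) + (-19313/45506 + 29811/(-31983))) = 1/((-110 + 2*16900) + (-19313*1/45506 + 29811*(-1/31983))) = 1/((-110 + 33800) + (-19313/45506 - 9937/10661)) = 1/(33690 - 658089015/485139466) = 1/(16343690520525/485139466) = 485139466/16343690520525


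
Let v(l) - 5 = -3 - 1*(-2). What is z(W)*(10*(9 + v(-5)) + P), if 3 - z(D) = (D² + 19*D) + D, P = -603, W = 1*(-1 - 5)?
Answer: -41151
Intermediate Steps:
W = -6 (W = 1*(-6) = -6)
z(D) = 3 - D² - 20*D (z(D) = 3 - ((D² + 19*D) + D) = 3 - (D² + 20*D) = 3 + (-D² - 20*D) = 3 - D² - 20*D)
v(l) = 4 (v(l) = 5 + (-3 - 1*(-2)) = 5 + (-3 + 2) = 5 - 1 = 4)
z(W)*(10*(9 + v(-5)) + P) = (3 - 1*(-6)² - 20*(-6))*(10*(9 + 4) - 603) = (3 - 1*36 + 120)*(10*13 - 603) = (3 - 36 + 120)*(130 - 603) = 87*(-473) = -41151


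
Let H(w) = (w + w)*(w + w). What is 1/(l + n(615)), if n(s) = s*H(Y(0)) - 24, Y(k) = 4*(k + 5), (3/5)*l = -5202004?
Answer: -3/23058092 ≈ -1.3011e-7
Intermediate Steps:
l = -26010020/3 (l = (5/3)*(-5202004) = -26010020/3 ≈ -8.6700e+6)
Y(k) = 20 + 4*k (Y(k) = 4*(5 + k) = 20 + 4*k)
H(w) = 4*w² (H(w) = (2*w)*(2*w) = 4*w²)
n(s) = -24 + 1600*s (n(s) = s*(4*(20 + 4*0)²) - 24 = s*(4*(20 + 0)²) - 24 = s*(4*20²) - 24 = s*(4*400) - 24 = s*1600 - 24 = 1600*s - 24 = -24 + 1600*s)
1/(l + n(615)) = 1/(-26010020/3 + (-24 + 1600*615)) = 1/(-26010020/3 + (-24 + 984000)) = 1/(-26010020/3 + 983976) = 1/(-23058092/3) = -3/23058092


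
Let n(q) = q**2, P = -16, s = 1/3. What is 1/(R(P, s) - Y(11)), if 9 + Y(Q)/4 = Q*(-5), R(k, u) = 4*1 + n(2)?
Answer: 1/264 ≈ 0.0037879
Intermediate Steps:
s = 1/3 (s = 1*(1/3) = 1/3 ≈ 0.33333)
R(k, u) = 8 (R(k, u) = 4*1 + 2**2 = 4 + 4 = 8)
Y(Q) = -36 - 20*Q (Y(Q) = -36 + 4*(Q*(-5)) = -36 + 4*(-5*Q) = -36 - 20*Q)
1/(R(P, s) - Y(11)) = 1/(8 - (-36 - 20*11)) = 1/(8 - (-36 - 220)) = 1/(8 - 1*(-256)) = 1/(8 + 256) = 1/264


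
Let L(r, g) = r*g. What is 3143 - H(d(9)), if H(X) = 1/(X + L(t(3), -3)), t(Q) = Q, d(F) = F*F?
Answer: 226295/72 ≈ 3143.0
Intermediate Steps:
d(F) = F**2
L(r, g) = g*r
H(X) = 1/(-9 + X) (H(X) = 1/(X - 3*3) = 1/(X - 9) = 1/(-9 + X))
3143 - H(d(9)) = 3143 - 1/(-9 + 9**2) = 3143 - 1/(-9 + 81) = 3143 - 1/72 = 226295/72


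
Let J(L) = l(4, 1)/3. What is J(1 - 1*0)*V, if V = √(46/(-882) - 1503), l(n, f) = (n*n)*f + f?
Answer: 17*I*√662846/63 ≈ 219.69*I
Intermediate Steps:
l(n, f) = f + f*n² (l(n, f) = n²*f + f = f*n² + f = f + f*n²)
V = I*√662846/21 (V = √(46*(-1/882) - 1503) = √(-23/441 - 1503) = √(-662846/441) = I*√662846/21 ≈ 38.769*I)
J(L) = 17/3 (J(L) = (1*(1 + 4²))/3 = (1*(1 + 16))*(⅓) = (1*17)*(⅓) = 17*(⅓) = 17/3)
J(1 - 1*0)*V = 17*(I*√662846/21)/3 = 17*I*√662846/63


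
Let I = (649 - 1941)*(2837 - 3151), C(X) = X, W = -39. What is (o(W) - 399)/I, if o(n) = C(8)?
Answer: -23/23864 ≈ -0.00096379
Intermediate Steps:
o(n) = 8
I = 405688 (I = -1292*(-314) = 405688)
(o(W) - 399)/I = (8 - 399)/405688 = -391*1/405688 = -23/23864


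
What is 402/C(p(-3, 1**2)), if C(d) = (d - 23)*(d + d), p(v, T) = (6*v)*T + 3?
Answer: 67/190 ≈ 0.35263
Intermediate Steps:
p(v, T) = 3 + 6*T*v (p(v, T) = 6*T*v + 3 = 3 + 6*T*v)
C(d) = 2*d*(-23 + d) (C(d) = (-23 + d)*(2*d) = 2*d*(-23 + d))
402/C(p(-3, 1**2)) = 402/((2*(3 + 6*1**2*(-3))*(-23 + (3 + 6*1**2*(-3))))) = 402/((2*(3 + 6*1*(-3))*(-23 + (3 + 6*1*(-3))))) = 402/((2*(3 - 18)*(-23 + (3 - 18)))) = 402/((2*(-15)*(-23 - 15))) = 402/((2*(-15)*(-38))) = 402/1140 = 402*(1/1140) = 67/190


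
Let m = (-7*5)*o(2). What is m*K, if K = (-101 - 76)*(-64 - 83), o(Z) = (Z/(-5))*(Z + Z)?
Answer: 1457064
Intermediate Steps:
o(Z) = -2*Z²/5 (o(Z) = (Z*(-⅕))*(2*Z) = (-Z/5)*(2*Z) = -2*Z²/5)
m = 56 (m = (-7*5)*(-⅖*2²) = -(-14)*4 = -35*(-8/5) = 56)
K = 26019 (K = -177*(-147) = 26019)
m*K = 56*26019 = 1457064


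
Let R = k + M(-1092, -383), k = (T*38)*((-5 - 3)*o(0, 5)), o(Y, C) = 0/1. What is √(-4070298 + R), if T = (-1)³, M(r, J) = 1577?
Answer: I*√4068721 ≈ 2017.1*I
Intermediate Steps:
o(Y, C) = 0 (o(Y, C) = 0*1 = 0)
T = -1
k = 0 (k = (-1*38)*((-5 - 3)*0) = -(-304)*0 = -38*0 = 0)
R = 1577 (R = 0 + 1577 = 1577)
√(-4070298 + R) = √(-4070298 + 1577) = √(-4068721) = I*√4068721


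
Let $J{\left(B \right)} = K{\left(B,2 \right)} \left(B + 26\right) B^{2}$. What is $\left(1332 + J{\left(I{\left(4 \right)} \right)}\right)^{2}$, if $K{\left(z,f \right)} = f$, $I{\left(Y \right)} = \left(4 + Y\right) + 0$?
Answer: $32307856$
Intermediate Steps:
$I{\left(Y \right)} = 4 + Y$
$J{\left(B \right)} = B^{2} \left(52 + 2 B\right)$ ($J{\left(B \right)} = 2 \left(B + 26\right) B^{2} = 2 \left(26 + B\right) B^{2} = \left(52 + 2 B\right) B^{2} = B^{2} \left(52 + 2 B\right)$)
$\left(1332 + J{\left(I{\left(4 \right)} \right)}\right)^{2} = \left(1332 + 2 \left(4 + 4\right)^{2} \left(26 + \left(4 + 4\right)\right)\right)^{2} = \left(1332 + 2 \cdot 8^{2} \left(26 + 8\right)\right)^{2} = \left(1332 + 2 \cdot 64 \cdot 34\right)^{2} = \left(1332 + 4352\right)^{2} = 5684^{2} = 32307856$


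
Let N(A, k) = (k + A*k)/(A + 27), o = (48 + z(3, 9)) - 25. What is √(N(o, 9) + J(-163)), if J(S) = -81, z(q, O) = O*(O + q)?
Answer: 3*I*√50955/79 ≈ 8.5721*I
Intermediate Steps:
o = 131 (o = (48 + 9*(9 + 3)) - 25 = (48 + 9*12) - 25 = (48 + 108) - 25 = 156 - 25 = 131)
N(A, k) = (k + A*k)/(27 + A)
√(N(o, 9) + J(-163)) = √(9*(1 + 131)/(27 + 131) - 81) = √(9*132/158 - 81) = √(9*(1/158)*132 - 81) = √(594/79 - 81) = √(-5805/79) = 3*I*√50955/79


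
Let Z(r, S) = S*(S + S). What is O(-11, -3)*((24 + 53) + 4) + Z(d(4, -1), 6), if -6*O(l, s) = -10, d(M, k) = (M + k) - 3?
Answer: 207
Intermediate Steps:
d(M, k) = -3 + M + k
O(l, s) = 5/3 (O(l, s) = -1/6*(-10) = 5/3)
Z(r, S) = 2*S**2 (Z(r, S) = S*(2*S) = 2*S**2)
O(-11, -3)*((24 + 53) + 4) + Z(d(4, -1), 6) = 5*((24 + 53) + 4)/3 + 2*6**2 = 5*(77 + 4)/3 + 2*36 = (5/3)*81 + 72 = 135 + 72 = 207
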